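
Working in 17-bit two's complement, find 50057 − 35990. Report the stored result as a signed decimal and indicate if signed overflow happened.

14067; no overflow

50057 → 01100001110001001
35990 → 01000110010010110
Subtract via negate-and-add: invert 01000110010010110 + 1 = 10111001101101010 (i.e. -35990).
  01100001110001001
+ 10111001101101010
= 00011011011110011  (discard carry-out 1)
Result 00011011011110011: MSB = 0 → value 14067.
Addends (after negating the subtrahend) have opposite signs, so signed overflow cannot occur.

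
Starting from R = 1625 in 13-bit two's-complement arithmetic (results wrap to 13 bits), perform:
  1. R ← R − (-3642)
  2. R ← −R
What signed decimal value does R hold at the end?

2925

Start: R = 1625 = 0011001011001.
R = 1625 − (-3642) = 5267; wraps to -2925 = 1010010010011
R = −(-2925) = 2925 = 0101101101101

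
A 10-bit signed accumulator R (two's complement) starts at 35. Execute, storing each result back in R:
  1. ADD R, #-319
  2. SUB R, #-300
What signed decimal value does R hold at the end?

16

Start: R = 35 = 0000100011.
R = 35 + (-319) = -284 = 1011100100
R = -284 − (-300) = 16 = 0000010000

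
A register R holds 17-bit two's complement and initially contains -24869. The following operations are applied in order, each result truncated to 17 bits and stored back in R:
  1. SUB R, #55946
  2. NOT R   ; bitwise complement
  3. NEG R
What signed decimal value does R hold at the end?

Start: R = -24869 = 11001111011011011.
R = -24869 − 55946 = -80815; wraps to 50257 = 01100010001010001
R = NOT 01100010001010001 = 10011101110101110 = -50258
R = −(-50258) = 50258 = 01100010001010010

50258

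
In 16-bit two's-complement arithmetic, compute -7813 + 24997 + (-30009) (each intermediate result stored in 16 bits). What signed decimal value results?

-7813 + 24997 = 17184 (0100001100100000)
17184 + (-30009) = -12825 (1100110111100111)

-12825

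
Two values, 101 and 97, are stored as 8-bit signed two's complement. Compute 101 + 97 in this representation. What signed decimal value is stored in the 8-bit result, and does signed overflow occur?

101 → 01100101
97 → 01100001
  01100101
+ 01100001
= 11000110
Result 11000110: MSB = 1 → 198 − 256 = -58.
Both addends are non-negative but the stored result is negative: signed overflow. The true value 101 + 97 = 198 lies outside [-128, 127].

-58; overflow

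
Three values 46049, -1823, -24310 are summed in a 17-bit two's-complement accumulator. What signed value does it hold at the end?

19916

46049 + (-1823) = 44226 (01010110011000010)
44226 + (-24310) = 19916 (00100110111001100)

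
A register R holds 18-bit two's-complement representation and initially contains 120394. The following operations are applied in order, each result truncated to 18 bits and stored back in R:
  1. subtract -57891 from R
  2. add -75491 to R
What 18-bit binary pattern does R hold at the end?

Start: R = 120394 = 011101011001001010.
R = 120394 − (-57891) = 178285; wraps to -83859 = 101011100001101101
R = -83859 + (-75491) = -159350; wraps to 102794 = 011001000110001010

011001000110001010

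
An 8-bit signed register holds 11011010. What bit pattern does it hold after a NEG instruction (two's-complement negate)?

00100110

Invert: 00100101. Add 1: 00100110.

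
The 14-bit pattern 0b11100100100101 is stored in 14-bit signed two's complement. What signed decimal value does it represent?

MSB is 1, so the value is negative.
Invert: 00011011011010. Add 1: 00011011011011 = 1755. So the value is −1755.

-1755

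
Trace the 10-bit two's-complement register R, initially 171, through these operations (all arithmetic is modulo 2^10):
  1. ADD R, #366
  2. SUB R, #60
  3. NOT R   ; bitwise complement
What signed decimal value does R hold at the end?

-478

Start: R = 171 = 0010101011.
R = 171 + 366 = 537; wraps to -487 = 1000011001
R = -487 − 60 = -547; wraps to 477 = 0111011101
R = NOT 0111011101 = 1000100010 = -478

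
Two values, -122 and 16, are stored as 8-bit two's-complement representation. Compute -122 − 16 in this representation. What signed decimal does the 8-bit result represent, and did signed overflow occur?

118; overflow

-122 → 10000110
16 → 00010000
Subtract via negate-and-add: invert 00010000 + 1 = 11110000 (i.e. -16).
  10000110
+ 11110000
= 01110110  (discard carry-out 1)
Result 01110110: MSB = 0 → value 118.
Both addends (after negating the subtrahend) are negative but the stored result is non-negative: signed overflow. The true value -122 − 16 = -138 lies outside [-128, 127].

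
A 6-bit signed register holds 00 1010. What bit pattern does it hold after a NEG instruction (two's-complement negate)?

110110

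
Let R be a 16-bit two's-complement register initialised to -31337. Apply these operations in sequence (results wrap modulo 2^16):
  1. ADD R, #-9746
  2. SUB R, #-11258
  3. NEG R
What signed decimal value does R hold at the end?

29825

Start: R = -31337 = 1000010110010111.
R = -31337 + (-9746) = -41083; wraps to 24453 = 0101111110000101
R = 24453 − (-11258) = 35711; wraps to -29825 = 1000101101111111
R = −(-29825) = 29825 = 0111010010000001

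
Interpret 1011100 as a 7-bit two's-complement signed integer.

MSB is 1, so the value is negative.
Invert: 0100011. Add 1: 0100100 = 36. So the value is −36.

-36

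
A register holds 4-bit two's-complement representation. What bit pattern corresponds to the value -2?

|-2| = 2 = 0010 in 4 bits.
Invert the bits: 1101. Add 1: 1110.
Check: 1110 reads as 14 − 16 = -2.

1110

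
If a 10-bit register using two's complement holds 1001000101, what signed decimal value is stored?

MSB is 1, so the value is negative.
Invert: 0110111010. Add 1: 0110111011 = 443. So the value is −443.

-443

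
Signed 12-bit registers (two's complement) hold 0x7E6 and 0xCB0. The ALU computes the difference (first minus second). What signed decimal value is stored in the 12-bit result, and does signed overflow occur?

0x7E6 = 011111100110 = 2022 (signed)
0xCB0 = 110010110000 = -848 (signed)
Subtract via negate-and-add: invert 110010110000 + 1 = 001101010000 (i.e. 848).
  011111100110
+ 001101010000
= 101100110110
Result 101100110110: MSB = 1 → 2870 − 4096 = -1226.
Both addends (after negating the subtrahend) are non-negative but the stored result is negative: signed overflow. The true value 2022 − (-848) = 2870 lies outside [-2048, 2047].

-1226; overflow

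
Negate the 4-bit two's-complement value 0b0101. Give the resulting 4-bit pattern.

1011

Invert: 1010. Add 1: 1011.
Check: 0101 = 5, 1011 = -5.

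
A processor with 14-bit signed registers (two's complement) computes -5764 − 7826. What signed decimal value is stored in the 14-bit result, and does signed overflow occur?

2794; overflow

-5764 → 10100101111100
7826 → 01111010010010
Subtract via negate-and-add: invert 01111010010010 + 1 = 10000101101110 (i.e. -7826).
  10100101111100
+ 10000101101110
= 00101011101010  (discard carry-out 1)
Result 00101011101010: MSB = 0 → value 2794.
Both addends (after negating the subtrahend) are negative but the stored result is non-negative: signed overflow. The true value -5764 − 7826 = -13590 lies outside [-8192, 8191].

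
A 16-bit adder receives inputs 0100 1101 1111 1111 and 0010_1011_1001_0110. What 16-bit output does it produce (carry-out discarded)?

  0100110111111111
+ 0010101110010110
= 0111100110010101

0111100110010101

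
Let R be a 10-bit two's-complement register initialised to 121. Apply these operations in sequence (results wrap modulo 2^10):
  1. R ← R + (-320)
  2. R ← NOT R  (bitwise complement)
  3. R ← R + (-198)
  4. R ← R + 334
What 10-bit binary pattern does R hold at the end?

0101001110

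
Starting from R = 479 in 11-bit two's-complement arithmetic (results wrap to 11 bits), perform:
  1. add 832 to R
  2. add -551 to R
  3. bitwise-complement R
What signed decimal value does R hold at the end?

Start: R = 479 = 00111011111.
R = 479 + 832 = 1311; wraps to -737 = 10100011111
R = -737 + (-551) = -1288; wraps to 760 = 01011111000
R = NOT 01011111000 = 10100000111 = -761

-761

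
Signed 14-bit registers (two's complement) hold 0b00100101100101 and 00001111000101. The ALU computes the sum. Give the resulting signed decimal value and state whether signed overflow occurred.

0b00100101100101 → 00100101100101 = 2405 (signed)
00001111000101 = 965 (signed)
  00100101100101
+ 00001111000101
= 00110100101010
Result 00110100101010: MSB = 0 → value 3370.
Both addends are non-negative and so is the stored result: no signed overflow.

3370; no overflow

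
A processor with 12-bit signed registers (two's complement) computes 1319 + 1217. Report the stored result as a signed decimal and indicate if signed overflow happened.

1319 → 010100100111
1217 → 010011000001
  010100100111
+ 010011000001
= 100111101000
Result 100111101000: MSB = 1 → 2536 − 4096 = -1560.
Both addends are non-negative but the stored result is negative: signed overflow. The true value 1319 + 1217 = 2536 lies outside [-2048, 2047].

-1560; overflow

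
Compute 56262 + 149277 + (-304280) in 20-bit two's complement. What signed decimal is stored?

-98741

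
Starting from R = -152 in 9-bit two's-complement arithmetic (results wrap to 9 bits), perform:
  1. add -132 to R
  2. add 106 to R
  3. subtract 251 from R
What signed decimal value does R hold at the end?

Start: R = -152 = 101101000.
R = -152 + (-132) = -284; wraps to 228 = 011100100
R = 228 + 106 = 334; wraps to -178 = 101001110
R = -178 − 251 = -429; wraps to 83 = 001010011

83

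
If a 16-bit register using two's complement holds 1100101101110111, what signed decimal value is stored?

MSB is 1, so the value is negative.
Unsigned reading: 52087. Subtract 2^16 = 65536: 52087 − 65536 = -13449.

-13449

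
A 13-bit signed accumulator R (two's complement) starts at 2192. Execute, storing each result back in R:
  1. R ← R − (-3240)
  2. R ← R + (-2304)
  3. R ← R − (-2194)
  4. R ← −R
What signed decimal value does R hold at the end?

Start: R = 2192 = 0100010010000.
R = 2192 − (-3240) = 5432; wraps to -2760 = 1010100111000
R = -2760 + (-2304) = -5064; wraps to 3128 = 0110000111000
R = 3128 − (-2194) = 5322; wraps to -2870 = 1010011001010
R = −(-2870) = 2870 = 0101100110110

2870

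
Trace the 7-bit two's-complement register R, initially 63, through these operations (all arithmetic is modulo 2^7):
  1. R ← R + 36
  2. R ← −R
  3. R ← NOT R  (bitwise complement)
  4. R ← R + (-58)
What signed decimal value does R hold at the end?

Start: R = 63 = 0111111.
R = 63 + 36 = 99; wraps to -29 = 1100011
R = −(-29) = 29 = 0011101
R = NOT 0011101 = 1100010 = -30
R = -30 + (-58) = -88; wraps to 40 = 0101000

40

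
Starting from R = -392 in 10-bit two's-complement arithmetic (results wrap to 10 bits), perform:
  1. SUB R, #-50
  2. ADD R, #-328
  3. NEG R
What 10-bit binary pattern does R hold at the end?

1010011110

Start: R = -392 = 1001111000.
R = -392 − (-50) = -342 = 1010101010
R = -342 + (-328) = -670; wraps to 354 = 0101100010
R = −(354) = -354 = 1010011110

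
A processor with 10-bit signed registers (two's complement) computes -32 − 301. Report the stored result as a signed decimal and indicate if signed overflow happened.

-333; no overflow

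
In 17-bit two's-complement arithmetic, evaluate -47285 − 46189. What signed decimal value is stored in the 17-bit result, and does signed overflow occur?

-47285 → 10100011101001011
46189 → 01011010001101101
Subtract via negate-and-add: invert 01011010001101101 + 1 = 10100101110010011 (i.e. -46189).
  10100011101001011
+ 10100101110010011
= 01001001011011110  (discard carry-out 1)
Result 01001001011011110: MSB = 0 → value 37598.
Both addends (after negating the subtrahend) are negative but the stored result is non-negative: signed overflow. The true value -47285 − 46189 = -93474 lies outside [-65536, 65535].

37598; overflow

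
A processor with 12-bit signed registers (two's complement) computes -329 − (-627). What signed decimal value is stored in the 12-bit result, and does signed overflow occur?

298; no overflow

-329 → 111010110111
-627 → 110110001101
Subtract via negate-and-add: invert 110110001101 + 1 = 001001110011 (i.e. 627).
  111010110111
+ 001001110011
= 000100101010  (discard carry-out 1)
Result 000100101010: MSB = 0 → value 298.
Addends (after negating the subtrahend) have opposite signs, so signed overflow cannot occur.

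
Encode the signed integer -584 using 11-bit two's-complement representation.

10110111000

|-584| = 584 = 01001001000 in 11 bits.
Invert the bits: 10110110111. Add 1: 10110111000.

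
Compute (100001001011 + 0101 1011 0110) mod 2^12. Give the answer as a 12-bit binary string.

111000000001

  100001001011
+ 010110110110
= 111000000001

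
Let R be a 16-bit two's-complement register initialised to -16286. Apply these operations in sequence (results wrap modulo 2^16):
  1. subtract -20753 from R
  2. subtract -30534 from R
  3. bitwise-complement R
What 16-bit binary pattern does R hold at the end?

Start: R = -16286 = 1100000001100010.
R = -16286 − (-20753) = 4467 = 0001000101110011
R = 4467 − (-30534) = 35001; wraps to -30535 = 1000100010111001
R = NOT 1000100010111001 = 0111011101000110 = 30534

0111011101000110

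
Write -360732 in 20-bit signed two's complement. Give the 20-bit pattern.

|-360732| = 360732 = 01011000000100011100 in 20 bits.
Invert the bits: 10100111111011100011. Add 1: 10100111111011100100.

10100111111011100100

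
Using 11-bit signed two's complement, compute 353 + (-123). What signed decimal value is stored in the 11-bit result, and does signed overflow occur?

230; no overflow

353 → 00101100001
-123 → 11110000101
  00101100001
+ 11110000101
= 00011100110  (discard carry-out 1)
Result 00011100110: MSB = 0 → value 230.
Addends have opposite signs, so signed overflow cannot occur.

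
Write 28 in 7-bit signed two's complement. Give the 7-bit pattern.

28 is non-negative, so write it directly in 7 bits: 0011100.

0011100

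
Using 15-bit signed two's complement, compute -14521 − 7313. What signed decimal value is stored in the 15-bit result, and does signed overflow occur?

-14521 → 100011101000111
7313 → 001110010010001
Subtract via negate-and-add: invert 001110010010001 + 1 = 110001101101111 (i.e. -7313).
  100011101000111
+ 110001101101111
= 010101010110110  (discard carry-out 1)
Result 010101010110110: MSB = 0 → value 10934.
Both addends (after negating the subtrahend) are negative but the stored result is non-negative: signed overflow. The true value -14521 − 7313 = -21834 lies outside [-16384, 16383].

10934; overflow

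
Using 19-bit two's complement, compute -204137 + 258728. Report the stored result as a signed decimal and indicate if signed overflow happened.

-204137 → 1001110001010010111
258728 → 0111111001010101000
  1001110001010010111
+ 0111111001010101000
= 0001101010100111111  (discard carry-out 1)
Result 0001101010100111111: MSB = 0 → value 54591.
Addends have opposite signs, so signed overflow cannot occur.

54591; no overflow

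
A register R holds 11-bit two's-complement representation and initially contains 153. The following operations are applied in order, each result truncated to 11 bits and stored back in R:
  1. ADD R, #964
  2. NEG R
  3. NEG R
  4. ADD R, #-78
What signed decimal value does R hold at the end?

-1009

Start: R = 153 = 00010011001.
R = 153 + 964 = 1117; wraps to -931 = 10001011101
R = −(-931) = 931 = 01110100011
R = −(931) = -931 = 10001011101
R = -931 + (-78) = -1009 = 10000001111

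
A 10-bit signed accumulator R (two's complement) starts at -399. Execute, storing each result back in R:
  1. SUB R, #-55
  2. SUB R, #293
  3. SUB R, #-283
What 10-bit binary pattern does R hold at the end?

Start: R = -399 = 1001110001.
R = -399 − (-55) = -344 = 1010101000
R = -344 − 293 = -637; wraps to 387 = 0110000011
R = 387 − (-283) = 670; wraps to -354 = 1010011110

1010011110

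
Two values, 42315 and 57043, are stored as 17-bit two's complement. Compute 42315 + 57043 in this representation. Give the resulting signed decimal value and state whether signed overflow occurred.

-31714; overflow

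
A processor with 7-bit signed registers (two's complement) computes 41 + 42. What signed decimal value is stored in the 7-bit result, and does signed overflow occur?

-45; overflow

41 → 0101001
42 → 0101010
  0101001
+ 0101010
= 1010011
Result 1010011: MSB = 1 → 83 − 128 = -45.
Both addends are non-negative but the stored result is negative: signed overflow. The true value 41 + 42 = 83 lies outside [-64, 63].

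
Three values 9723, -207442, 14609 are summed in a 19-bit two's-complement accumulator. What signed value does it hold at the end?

9723 + (-207442) = -197719 (1001111101110101001)
-197719 + 14609 = -183110 (1010011010010111010)

-183110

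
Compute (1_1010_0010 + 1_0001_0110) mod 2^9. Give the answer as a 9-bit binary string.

010111000

  110100010
+ 100010110
= 010111000  (discard carry-out 1)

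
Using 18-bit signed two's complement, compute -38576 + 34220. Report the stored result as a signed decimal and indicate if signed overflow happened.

-4356; no overflow

-38576 → 110110100101010000
34220 → 001000010110101100
  110110100101010000
+ 001000010110101100
= 111110111011111100
Result 111110111011111100: MSB = 1 → 257788 − 262144 = -4356.
Addends have opposite signs, so signed overflow cannot occur.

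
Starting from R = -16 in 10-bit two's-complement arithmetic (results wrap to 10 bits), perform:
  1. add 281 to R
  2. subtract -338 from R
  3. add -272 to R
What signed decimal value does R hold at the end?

331

Start: R = -16 = 1111110000.
R = -16 + 281 = 265 = 0100001001
R = 265 − (-338) = 603; wraps to -421 = 1001011011
R = -421 + (-272) = -693; wraps to 331 = 0101001011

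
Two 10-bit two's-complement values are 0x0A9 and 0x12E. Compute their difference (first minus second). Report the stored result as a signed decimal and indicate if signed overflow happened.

-133; no overflow

0x0A9 = 0010101001 = 169 (signed)
0x12E = 0100101110 = 302 (signed)
Subtract via negate-and-add: invert 0100101110 + 1 = 1011010010 (i.e. -302).
  0010101001
+ 1011010010
= 1101111011
Result 1101111011: MSB = 1 → 891 − 1024 = -133.
Addends (after negating the subtrahend) have opposite signs, so signed overflow cannot occur.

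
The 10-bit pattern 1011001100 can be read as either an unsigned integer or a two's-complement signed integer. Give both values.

unsigned = 716, signed = -308

Unsigned: 1011001100 = 716.
Signed: MSB=1 → 716 − 1024 = -308.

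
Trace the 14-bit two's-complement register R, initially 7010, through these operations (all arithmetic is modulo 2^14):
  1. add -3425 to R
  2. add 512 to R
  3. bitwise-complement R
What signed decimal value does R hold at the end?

-4098

Start: R = 7010 = 01101101100010.
R = 7010 + (-3425) = 3585 = 00111000000001
R = 3585 + 512 = 4097 = 01000000000001
R = NOT 01000000000001 = 10111111111110 = -4098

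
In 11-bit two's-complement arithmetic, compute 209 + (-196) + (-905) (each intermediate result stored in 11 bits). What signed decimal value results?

209 + (-196) = 13 (00000001101)
13 + (-905) = -892 (10010000100)

-892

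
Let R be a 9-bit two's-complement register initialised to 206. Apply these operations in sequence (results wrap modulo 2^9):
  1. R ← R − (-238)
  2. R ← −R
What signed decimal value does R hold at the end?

68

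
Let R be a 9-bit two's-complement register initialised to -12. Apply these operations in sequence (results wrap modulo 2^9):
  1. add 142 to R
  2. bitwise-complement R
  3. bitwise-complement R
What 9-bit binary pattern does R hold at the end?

Start: R = -12 = 111110100.
R = -12 + 142 = 130 = 010000010
R = NOT 010000010 = 101111101 = -131
R = NOT 101111101 = 010000010 = 130

010000010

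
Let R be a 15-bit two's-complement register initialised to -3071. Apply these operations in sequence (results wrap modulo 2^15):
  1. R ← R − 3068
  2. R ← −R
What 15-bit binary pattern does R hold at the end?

Start: R = -3071 = 111010000000001.
R = -3071 − 3068 = -6139 = 110100000000101
R = −(-6139) = 6139 = 001011111111011

001011111111011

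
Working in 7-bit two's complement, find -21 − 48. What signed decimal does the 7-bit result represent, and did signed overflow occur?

59; overflow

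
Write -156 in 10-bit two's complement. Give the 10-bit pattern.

|-156| = 156 = 0010011100 in 10 bits.
Invert the bits: 1101100011. Add 1: 1101100100.

1101100100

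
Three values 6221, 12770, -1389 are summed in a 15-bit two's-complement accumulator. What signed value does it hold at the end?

-15166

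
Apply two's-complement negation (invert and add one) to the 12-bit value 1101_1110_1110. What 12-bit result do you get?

001000010010

Invert: 001000010001. Add 1: 001000010010.
Check: 110111101110 = -530, 001000010010 = 530.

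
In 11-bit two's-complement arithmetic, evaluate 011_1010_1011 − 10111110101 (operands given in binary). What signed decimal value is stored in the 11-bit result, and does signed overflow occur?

-586; overflow

011_1010_1011 → 01110101011 = 939 (signed)
10111110101 = -523 (signed)
Subtract via negate-and-add: invert 10111110101 + 1 = 01000001011 (i.e. 523).
  01110101011
+ 01000001011
= 10110110110
Result 10110110110: MSB = 1 → 1462 − 2048 = -586.
Both addends (after negating the subtrahend) are non-negative but the stored result is negative: signed overflow. The true value 939 − (-523) = 1462 lies outside [-1024, 1023].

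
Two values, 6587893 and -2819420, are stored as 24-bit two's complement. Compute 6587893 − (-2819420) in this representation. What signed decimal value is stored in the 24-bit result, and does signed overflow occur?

-7369903; overflow

6587893 → 011001001000010111110101
-2819420 → 110101001111101010100100
Subtract via negate-and-add: invert 110101001111101010100100 + 1 = 001010110000010101011100 (i.e. 2819420).
  011001001000010111110101
+ 001010110000010101011100
= 100011111000101101010001
Result 100011111000101101010001: MSB = 1 → 9407313 − 16777216 = -7369903.
Both addends (after negating the subtrahend) are non-negative but the stored result is negative: signed overflow. The true value 6587893 − (-2819420) = 9407313 lies outside [-8388608, 8388607].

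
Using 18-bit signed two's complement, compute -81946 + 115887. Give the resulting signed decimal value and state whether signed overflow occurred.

33941; no overflow

-81946 → 101011111111100110
115887 → 011100010010101111
  101011111111100110
+ 011100010010101111
= 001000010010010101  (discard carry-out 1)
Result 001000010010010101: MSB = 0 → value 33941.
Addends have opposite signs, so signed overflow cannot occur.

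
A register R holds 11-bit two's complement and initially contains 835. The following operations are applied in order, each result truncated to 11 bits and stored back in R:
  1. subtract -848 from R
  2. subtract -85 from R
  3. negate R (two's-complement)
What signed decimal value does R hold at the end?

Start: R = 835 = 01101000011.
R = 835 − (-848) = 1683; wraps to -365 = 11010010011
R = -365 − (-85) = -280 = 11011101000
R = −(-280) = 280 = 00100011000

280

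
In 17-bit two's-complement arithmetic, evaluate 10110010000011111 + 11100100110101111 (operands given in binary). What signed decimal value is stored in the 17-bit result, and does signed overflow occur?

-53810; no overflow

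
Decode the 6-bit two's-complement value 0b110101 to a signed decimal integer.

-11

MSB is 1, so the value is negative.
Unsigned reading: 53. Subtract 2^6 = 64: 53 − 64 = -11.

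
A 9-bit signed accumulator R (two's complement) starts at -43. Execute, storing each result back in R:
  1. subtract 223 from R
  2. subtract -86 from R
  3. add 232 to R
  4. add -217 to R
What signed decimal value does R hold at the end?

Start: R = -43 = 111010101.
R = -43 − 223 = -266; wraps to 246 = 011110110
R = 246 − (-86) = 332; wraps to -180 = 101001100
R = -180 + 232 = 52 = 000110100
R = 52 + (-217) = -165 = 101011011

-165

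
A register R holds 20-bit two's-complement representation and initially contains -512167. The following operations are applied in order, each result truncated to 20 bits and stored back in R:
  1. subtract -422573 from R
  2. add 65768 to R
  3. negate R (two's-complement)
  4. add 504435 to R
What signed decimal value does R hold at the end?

Start: R = -512167 = 10000010111101011001.
R = -512167 − (-422573) = -89594 = 11101010001000000110
R = -89594 + 65768 = -23826 = 11111010001011101110
R = −(-23826) = 23826 = 00000101110100010010
R = 23826 + 504435 = 528261; wraps to -520315 = 10000000111110000101

-520315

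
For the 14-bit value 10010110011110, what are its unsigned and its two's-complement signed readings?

unsigned = 9630, signed = -6754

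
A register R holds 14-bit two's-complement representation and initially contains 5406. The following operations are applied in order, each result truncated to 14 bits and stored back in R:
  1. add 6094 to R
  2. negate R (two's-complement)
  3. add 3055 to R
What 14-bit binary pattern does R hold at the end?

01111100000011

Start: R = 5406 = 01010100011110.
R = 5406 + 6094 = 11500; wraps to -4884 = 10110011101100
R = −(-4884) = 4884 = 01001100010100
R = 4884 + 3055 = 7939 = 01111100000011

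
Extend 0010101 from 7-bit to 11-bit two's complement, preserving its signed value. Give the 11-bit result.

00000010101

MSB of 0010101 is 0; replicate it into the new high bits.
0000|0010101 → 00000010101 (still 21).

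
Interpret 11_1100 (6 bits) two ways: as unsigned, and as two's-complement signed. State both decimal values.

Unsigned: 111100 = 60.
Signed: MSB=1 → 60 − 64 = -4.

unsigned = 60, signed = -4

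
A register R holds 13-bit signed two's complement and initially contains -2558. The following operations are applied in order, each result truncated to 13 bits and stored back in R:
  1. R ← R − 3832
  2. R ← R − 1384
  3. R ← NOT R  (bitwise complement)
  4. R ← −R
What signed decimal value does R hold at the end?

419

Start: R = -2558 = 1011000000010.
R = -2558 − 3832 = -6390; wraps to 1802 = 0011100001010
R = 1802 − 1384 = 418 = 0000110100010
R = NOT 0000110100010 = 1111001011101 = -419
R = −(-419) = 419 = 0000110100011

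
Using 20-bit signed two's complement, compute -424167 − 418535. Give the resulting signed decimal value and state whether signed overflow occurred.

-424167 → 10011000011100011001
418535 → 01100110001011100111
Subtract via negate-and-add: invert 01100110001011100111 + 1 = 10011001110100011001 (i.e. -418535).
  10011000011100011001
+ 10011001110100011001
= 00110010010000110010  (discard carry-out 1)
Result 00110010010000110010: MSB = 0 → value 205874.
Both addends (after negating the subtrahend) are negative but the stored result is non-negative: signed overflow. The true value -424167 − 418535 = -842702 lies outside [-524288, 524287].

205874; overflow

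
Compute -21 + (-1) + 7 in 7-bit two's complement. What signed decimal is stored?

-21 + (-1) = -22 (1101010)
-22 + 7 = -15 (1110001)

-15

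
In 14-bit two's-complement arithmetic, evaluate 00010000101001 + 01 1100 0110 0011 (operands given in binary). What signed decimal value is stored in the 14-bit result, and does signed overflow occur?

-8052; overflow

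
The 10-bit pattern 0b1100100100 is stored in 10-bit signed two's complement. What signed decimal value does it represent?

-220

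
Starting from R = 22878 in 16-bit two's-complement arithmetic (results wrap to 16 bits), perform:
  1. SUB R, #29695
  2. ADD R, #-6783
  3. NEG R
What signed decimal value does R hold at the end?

Start: R = 22878 = 0101100101011110.
R = 22878 − 29695 = -6817 = 1110010101011111
R = -6817 + (-6783) = -13600 = 1100101011100000
R = −(-13600) = 13600 = 0011010100100000

13600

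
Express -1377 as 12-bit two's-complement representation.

|-1377| = 1377 = 010101100001 in 12 bits.
Invert the bits: 101010011110. Add 1: 101010011111.

101010011111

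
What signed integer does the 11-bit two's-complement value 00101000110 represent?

MSB is 0, so the value is non-negative: 00101000110 = 326.

326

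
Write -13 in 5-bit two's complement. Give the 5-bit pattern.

10011

|-13| = 13 = 01101 in 5 bits.
Invert the bits: 10010. Add 1: 10011.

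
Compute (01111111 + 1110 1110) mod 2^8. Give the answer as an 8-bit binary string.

  01111111
+ 11101110
= 01101101  (discard carry-out 1)

01101101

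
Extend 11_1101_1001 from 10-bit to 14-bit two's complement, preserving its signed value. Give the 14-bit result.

11111111011001

MSB of 1111011001 is 1; replicate it into the new high bits.
1111|1111011001 → 11111111011001 (still -39).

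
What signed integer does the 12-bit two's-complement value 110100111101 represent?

MSB is 1, so the value is negative.
Unsigned reading: 3389. Subtract 2^12 = 4096: 3389 − 4096 = -707.

-707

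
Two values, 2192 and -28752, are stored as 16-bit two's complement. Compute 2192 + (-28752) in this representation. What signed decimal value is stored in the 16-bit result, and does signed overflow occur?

2192 → 0000100010010000
-28752 → 1000111110110000
  0000100010010000
+ 1000111110110000
= 1001100001000000
Result 1001100001000000: MSB = 1 → 38976 − 65536 = -26560.
Addends have opposite signs, so signed overflow cannot occur.

-26560; no overflow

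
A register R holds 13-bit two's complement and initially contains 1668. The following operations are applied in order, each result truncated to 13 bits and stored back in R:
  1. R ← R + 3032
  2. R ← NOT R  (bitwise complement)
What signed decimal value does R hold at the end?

Start: R = 1668 = 0011010000100.
R = 1668 + 3032 = 4700; wraps to -3492 = 1001001011100
R = NOT 1001001011100 = 0110110100011 = 3491

3491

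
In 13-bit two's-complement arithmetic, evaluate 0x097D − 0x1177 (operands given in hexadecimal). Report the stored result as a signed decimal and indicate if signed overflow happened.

-2042; overflow

0x097D = 0100101111101 = 2429 (signed)
0x1177 = 1000101110111 = -3721 (signed)
Subtract via negate-and-add: invert 1000101110111 + 1 = 0111010001001 (i.e. 3721).
  0100101111101
+ 0111010001001
= 1100000000110
Result 1100000000110: MSB = 1 → 6150 − 8192 = -2042.
Both addends (after negating the subtrahend) are non-negative but the stored result is negative: signed overflow. The true value 2429 − (-3721) = 6150 lies outside [-4096, 4095].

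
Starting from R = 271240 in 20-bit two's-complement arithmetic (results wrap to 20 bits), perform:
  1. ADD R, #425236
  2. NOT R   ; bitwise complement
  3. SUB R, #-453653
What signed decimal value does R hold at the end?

-242824

Start: R = 271240 = 01000010001110001000.
R = 271240 + 425236 = 696476; wraps to -352100 = 10101010000010011100
R = NOT 10101010000010011100 = 01010101111101100011 = 352099
R = 352099 − (-453653) = 805752; wraps to -242824 = 11000100101101111000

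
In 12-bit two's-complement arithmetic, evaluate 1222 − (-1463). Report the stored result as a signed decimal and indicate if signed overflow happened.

-1411; overflow

1222 → 010011000110
-1463 → 101001001001
Subtract via negate-and-add: invert 101001001001 + 1 = 010110110111 (i.e. 1463).
  010011000110
+ 010110110111
= 101001111101
Result 101001111101: MSB = 1 → 2685 − 4096 = -1411.
Both addends (after negating the subtrahend) are non-negative but the stored result is negative: signed overflow. The true value 1222 − (-1463) = 2685 lies outside [-2048, 2047].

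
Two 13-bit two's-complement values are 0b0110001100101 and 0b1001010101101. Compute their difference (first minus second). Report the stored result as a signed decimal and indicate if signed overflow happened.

-1608; overflow

0b0110001100101 → 0110001100101 = 3173 (signed)
0b1001010101101 → 1001010101101 = -3411 (signed)
Subtract via negate-and-add: invert 1001010101101 + 1 = 0110101010011 (i.e. 3411).
  0110001100101
+ 0110101010011
= 1100110111000
Result 1100110111000: MSB = 1 → 6584 − 8192 = -1608.
Both addends (after negating the subtrahend) are non-negative but the stored result is negative: signed overflow. The true value 3173 − (-3411) = 6584 lies outside [-4096, 4095].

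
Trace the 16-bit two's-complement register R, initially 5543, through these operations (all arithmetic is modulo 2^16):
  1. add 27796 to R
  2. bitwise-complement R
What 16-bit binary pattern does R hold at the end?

Start: R = 5543 = 0001010110100111.
R = 5543 + 27796 = 33339; wraps to -32197 = 1000001000111011
R = NOT 1000001000111011 = 0111110111000100 = 32196

0111110111000100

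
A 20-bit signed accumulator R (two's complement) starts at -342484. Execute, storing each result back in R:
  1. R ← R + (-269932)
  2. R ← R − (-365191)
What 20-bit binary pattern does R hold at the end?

Start: R = -342484 = 10101100011000101100.
R = -342484 + (-269932) = -612416; wraps to 436160 = 01101010011111000000
R = 436160 − (-365191) = 801351; wraps to -247225 = 11000011101001000111

11000011101001000111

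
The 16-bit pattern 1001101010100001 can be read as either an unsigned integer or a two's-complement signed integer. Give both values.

unsigned = 39585, signed = -25951

Unsigned: 1001101010100001 = 39585.
Signed: MSB=1 → 39585 − 65536 = -25951.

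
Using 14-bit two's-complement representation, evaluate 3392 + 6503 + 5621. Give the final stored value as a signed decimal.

-868

3392 + 6503 = 9895 → wraps to -6489 (10011010100111)
-6489 + 5621 = -868 (11110010011100)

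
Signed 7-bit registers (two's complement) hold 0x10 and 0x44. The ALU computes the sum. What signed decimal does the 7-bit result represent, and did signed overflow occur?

0x10 = 0010000 = 16 (signed)
0x44 = 1000100 = -60 (signed)
  0010000
+ 1000100
= 1010100
Result 1010100: MSB = 1 → 84 − 128 = -44.
Addends have opposite signs, so signed overflow cannot occur.

-44; no overflow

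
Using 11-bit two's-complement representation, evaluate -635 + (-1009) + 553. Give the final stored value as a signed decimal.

-635 + (-1009) = -1644 → wraps to 404 (00110010100)
404 + 553 = 957 (01110111101)

957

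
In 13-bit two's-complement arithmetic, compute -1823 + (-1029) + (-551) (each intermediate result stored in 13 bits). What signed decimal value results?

-1823 + (-1029) = -2852 (1010011011100)
-2852 + (-551) = -3403 (1001010110101)

-3403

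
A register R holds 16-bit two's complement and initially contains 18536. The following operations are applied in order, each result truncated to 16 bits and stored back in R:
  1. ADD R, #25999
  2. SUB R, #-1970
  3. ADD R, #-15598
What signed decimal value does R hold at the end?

30907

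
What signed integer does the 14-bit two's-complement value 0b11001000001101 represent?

MSB is 1, so the value is negative.
Invert: 00110111110010. Add 1: 00110111110011 = 3571. So the value is −3571.

-3571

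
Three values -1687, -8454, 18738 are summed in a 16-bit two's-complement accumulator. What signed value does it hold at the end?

-1687 + (-8454) = -10141 (1101100001100011)
-10141 + 18738 = 8597 (0010000110010101)

8597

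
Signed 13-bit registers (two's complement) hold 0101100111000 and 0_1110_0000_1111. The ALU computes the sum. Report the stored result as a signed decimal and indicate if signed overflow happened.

-1721; overflow

0101100111000 = 2872 (signed)
0_1110_0000_1111 → 0111000001111 = 3599 (signed)
  0101100111000
+ 0111000001111
= 1100101000111
Result 1100101000111: MSB = 1 → 6471 − 8192 = -1721.
Both addends are non-negative but the stored result is negative: signed overflow. The true value 2872 + 3599 = 6471 lies outside [-4096, 4095].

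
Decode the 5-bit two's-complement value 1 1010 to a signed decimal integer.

-6

MSB is 1, so the value is negative.
Unsigned reading: 26. Subtract 2^5 = 32: 26 − 32 = -6.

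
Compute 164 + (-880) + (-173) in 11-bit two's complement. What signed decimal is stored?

164 + (-880) = -716 (10100110100)
-716 + (-173) = -889 (10010000111)

-889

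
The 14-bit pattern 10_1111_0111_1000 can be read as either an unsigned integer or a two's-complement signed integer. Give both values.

unsigned = 12152, signed = -4232

Unsigned: 10111101111000 = 12152.
Signed: MSB=1 → 12152 − 16384 = -4232.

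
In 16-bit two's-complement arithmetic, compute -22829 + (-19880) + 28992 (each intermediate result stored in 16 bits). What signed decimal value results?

-13717

-22829 + (-19880) = -42709 → wraps to 22827 (0101100100101011)
22827 + 28992 = 51819 → wraps to -13717 (1100101001101011)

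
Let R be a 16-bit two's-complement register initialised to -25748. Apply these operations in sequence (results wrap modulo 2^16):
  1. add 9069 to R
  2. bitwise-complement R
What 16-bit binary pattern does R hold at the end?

Start: R = -25748 = 1001101101101100.
R = -25748 + 9069 = -16679 = 1011111011011001
R = NOT 1011111011011001 = 0100000100100110 = 16678

0100000100100110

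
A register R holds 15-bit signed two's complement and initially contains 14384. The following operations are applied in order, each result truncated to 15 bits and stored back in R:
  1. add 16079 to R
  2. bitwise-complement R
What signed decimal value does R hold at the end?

2304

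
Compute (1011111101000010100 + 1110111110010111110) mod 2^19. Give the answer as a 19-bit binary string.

1010111011011010010

  1011111101000010100
+ 1110111110010111110
= 1010111011011010010  (discard carry-out 1)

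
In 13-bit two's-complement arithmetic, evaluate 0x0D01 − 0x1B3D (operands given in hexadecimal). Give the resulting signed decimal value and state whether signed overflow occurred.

-3644; overflow

0x0D01 = 0110100000001 = 3329 (signed)
0x1B3D = 1101100111101 = -1219 (signed)
Subtract via negate-and-add: invert 1101100111101 + 1 = 0010011000011 (i.e. 1219).
  0110100000001
+ 0010011000011
= 1000111000100
Result 1000111000100: MSB = 1 → 4548 − 8192 = -3644.
Both addends (after negating the subtrahend) are non-negative but the stored result is negative: signed overflow. The true value 3329 − (-1219) = 4548 lies outside [-4096, 4095].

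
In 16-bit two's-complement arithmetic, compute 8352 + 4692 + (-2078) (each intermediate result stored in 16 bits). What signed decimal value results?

10966

8352 + 4692 = 13044 (0011001011110100)
13044 + (-2078) = 10966 (0010101011010110)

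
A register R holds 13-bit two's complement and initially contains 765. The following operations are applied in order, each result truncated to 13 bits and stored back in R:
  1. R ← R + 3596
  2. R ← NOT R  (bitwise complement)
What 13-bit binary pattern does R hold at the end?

Start: R = 765 = 0001011111101.
R = 765 + 3596 = 4361; wraps to -3831 = 1000100001001
R = NOT 1000100001001 = 0111011110110 = 3830

0111011110110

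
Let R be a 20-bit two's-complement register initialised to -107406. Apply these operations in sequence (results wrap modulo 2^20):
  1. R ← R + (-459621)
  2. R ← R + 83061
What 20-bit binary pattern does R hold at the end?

Start: R = -107406 = 11100101110001110010.
R = -107406 + (-459621) = -567027; wraps to 481549 = 01110101100100001101
R = 481549 + 83061 = 564610; wraps to -483966 = 10001001110110000010

10001001110110000010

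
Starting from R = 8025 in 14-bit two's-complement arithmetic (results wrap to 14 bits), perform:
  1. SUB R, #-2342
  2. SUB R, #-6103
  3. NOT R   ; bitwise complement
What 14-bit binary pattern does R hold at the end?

Start: R = 8025 = 01111101011001.
R = 8025 − (-2342) = 10367; wraps to -6017 = 10100001111111
R = -6017 − (-6103) = 86 = 00000001010110
R = NOT 00000001010110 = 11111110101001 = -87

11111110101001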